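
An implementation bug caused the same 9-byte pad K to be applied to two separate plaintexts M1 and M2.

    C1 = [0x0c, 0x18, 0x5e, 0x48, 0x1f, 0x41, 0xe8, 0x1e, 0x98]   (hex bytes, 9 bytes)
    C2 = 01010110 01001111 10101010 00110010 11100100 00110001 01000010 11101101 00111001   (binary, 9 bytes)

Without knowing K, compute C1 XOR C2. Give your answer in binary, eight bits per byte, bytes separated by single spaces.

C1 ⊕ C2 = (M1 ⊕ K) ⊕ (M2 ⊕ K) = M1 ⊕ M2 — the shared key cancels under XOR.
0c ⊕ 56 = 5a
18 ⊕ 4f = 57
5e ⊕ aa = f4
48 ⊕ 32 = 7a
1f ⊕ e4 = fb
41 ⊕ 31 = 70
e8 ⊕ 42 = aa
1e ⊕ ed = f3
98 ⊕ 39 = a1

01011010 01010111 11110100 01111010 11111011 01110000 10101010 11110011 10100001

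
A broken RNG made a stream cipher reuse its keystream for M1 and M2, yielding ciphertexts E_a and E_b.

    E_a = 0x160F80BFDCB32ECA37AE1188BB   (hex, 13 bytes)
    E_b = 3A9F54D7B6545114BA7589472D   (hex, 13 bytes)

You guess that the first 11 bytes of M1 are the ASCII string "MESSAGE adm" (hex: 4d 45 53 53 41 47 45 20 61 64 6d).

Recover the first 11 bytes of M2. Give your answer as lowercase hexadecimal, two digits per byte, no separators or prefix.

First, E_a ⊕ E_b = (M1 ⊕ K) ⊕ (M2 ⊕ K) = M1 ⊕ M2, so the key drops out. Then M2 = (M1 ⊕ M2) ⊕ M1 over the first 11 bytes.
byte 0: (16 ^ 3a) ^ 4d = 2c ^ 4d = 61
byte 1: (0f ^ 9f) ^ 45 = 90 ^ 45 = d5
byte 2: (80 ^ 54) ^ 53 = d4 ^ 53 = 87
byte 3: (bf ^ d7) ^ 53 = 68 ^ 53 = 3b
byte 4: (dc ^ b6) ^ 41 = 6a ^ 41 = 2b
byte 5: (b3 ^ 54) ^ 47 = e7 ^ 47 = a0
byte 6: (2e ^ 51) ^ 45 = 7f ^ 45 = 3a
byte 7: (ca ^ 14) ^ 20 = de ^ 20 = fe
byte 8: (37 ^ ba) ^ 61 = 8d ^ 61 = ec
byte 9: (ae ^ 75) ^ 64 = db ^ 64 = bf
byte 10: (11 ^ 89) ^ 6d = 98 ^ 6d = f5

61d5873b2ba03afeecbff5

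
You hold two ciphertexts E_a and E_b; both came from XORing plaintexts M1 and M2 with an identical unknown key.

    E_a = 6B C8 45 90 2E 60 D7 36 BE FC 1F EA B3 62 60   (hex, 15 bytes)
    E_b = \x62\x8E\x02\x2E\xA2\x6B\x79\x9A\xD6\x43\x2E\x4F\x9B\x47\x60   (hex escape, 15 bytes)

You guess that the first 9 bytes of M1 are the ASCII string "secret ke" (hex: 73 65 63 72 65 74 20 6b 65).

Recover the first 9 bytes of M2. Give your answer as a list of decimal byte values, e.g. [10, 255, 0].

First, E_a ⊕ E_b = (M1 ⊕ K) ⊕ (M2 ⊕ K) = M1 ⊕ M2, so the key drops out. Then M2 = (M1 ⊕ M2) ⊕ M1 over the first 9 bytes.
byte 0: (6b xor 62) xor 73 = 09 xor 73 = 7a
byte 1: (c8 xor 8e) xor 65 = 46 xor 65 = 23
byte 2: (45 xor 02) xor 63 = 47 xor 63 = 24
byte 3: (90 xor 2e) xor 72 = be xor 72 = cc
byte 4: (2e xor a2) xor 65 = 8c xor 65 = e9
byte 5: (60 xor 6b) xor 74 = 0b xor 74 = 7f
byte 6: (d7 xor 79) xor 20 = ae xor 20 = 8e
byte 7: (36 xor 9a) xor 6b = ac xor 6b = c7
byte 8: (be xor d6) xor 65 = 68 xor 65 = 0d

[122, 35, 36, 204, 233, 127, 142, 199, 13]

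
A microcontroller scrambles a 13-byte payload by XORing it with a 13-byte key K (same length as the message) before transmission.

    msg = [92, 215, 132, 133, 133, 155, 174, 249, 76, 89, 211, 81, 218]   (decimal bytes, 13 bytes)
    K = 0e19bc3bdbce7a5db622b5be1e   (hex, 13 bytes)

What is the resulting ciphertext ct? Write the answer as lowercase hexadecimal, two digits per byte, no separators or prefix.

XOR is its own inverse, so applying the key byte-wise gives the result directly.
byte 0: 01011100 ^ 00001110 = 01010010
byte 1: 11010111 ^ 00011001 = 11001110
byte 2: 10000100 ^ 10111100 = 00111000
byte 3: 10000101 ^ 00111011 = 10111110
byte 4: 10000101 ^ 11011011 = 01011110
byte 5: 10011011 ^ 11001110 = 01010101
byte 6: 10101110 ^ 01111010 = 11010100
byte 7: 11111001 ^ 01011101 = 10100100
byte 8: 01001100 ^ 10110110 = 11111010
byte 9: 01011001 ^ 00100010 = 01111011
byte 10: 11010011 ^ 10110101 = 01100110
byte 11: 01010001 ^ 10111110 = 11101111
byte 12: 11011010 ^ 00011110 = 11000100

52ce38be5e55d4a4fa7b66efc4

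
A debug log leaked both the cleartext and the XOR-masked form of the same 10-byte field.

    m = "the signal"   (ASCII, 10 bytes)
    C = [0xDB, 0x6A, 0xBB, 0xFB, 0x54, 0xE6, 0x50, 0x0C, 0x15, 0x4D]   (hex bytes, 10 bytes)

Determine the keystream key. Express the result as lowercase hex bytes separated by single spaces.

af 02 de db 27 8f 37 62 74 21

Since C = m ⊕ key, XORing both sides with m gives key = m ⊕ C.
74 ⊕ db = af
68 ⊕ 6a = 02
65 ⊕ bb = de
20 ⊕ fb = db
73 ⊕ 54 = 27
69 ⊕ e6 = 8f
67 ⊕ 50 = 37
6e ⊕ 0c = 62
61 ⊕ 15 = 74
6c ⊕ 4d = 21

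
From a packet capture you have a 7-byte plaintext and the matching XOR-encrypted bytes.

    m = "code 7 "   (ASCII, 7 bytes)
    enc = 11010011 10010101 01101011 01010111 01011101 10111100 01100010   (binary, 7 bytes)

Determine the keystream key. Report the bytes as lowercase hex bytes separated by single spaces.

b0 fa 0f 32 7d 8b 42

Since enc = m ⊕ key, XORing both sides with m gives key = m ⊕ enc.
 99 ⊕ 211 = 176
111 ⊕ 149 = 250
100 ⊕ 107 =  15
101 ⊕  87 =  50
 32 ⊕  93 = 125
 55 ⊕ 188 = 139
 32 ⊕  98 =  66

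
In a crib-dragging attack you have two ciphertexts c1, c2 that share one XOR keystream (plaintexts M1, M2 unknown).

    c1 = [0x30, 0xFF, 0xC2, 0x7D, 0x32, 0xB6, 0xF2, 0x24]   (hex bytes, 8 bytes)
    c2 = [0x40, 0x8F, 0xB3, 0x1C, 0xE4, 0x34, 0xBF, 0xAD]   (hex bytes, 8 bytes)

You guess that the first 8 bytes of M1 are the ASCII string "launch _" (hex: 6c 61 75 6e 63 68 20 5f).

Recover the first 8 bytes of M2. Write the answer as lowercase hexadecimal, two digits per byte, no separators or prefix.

1c11040fb5ea6dd6

First, c1 ⊕ c2 = (M1 ⊕ K) ⊕ (M2 ⊕ K) = M1 ⊕ M2, so the key drops out. Then M2 = (M1 ⊕ M2) ⊕ M1 over the first 8 bytes.
byte 0: (30 ⊕ 40) ⊕ 6c = 70 ⊕ 6c = 1c
byte 1: (ff ⊕ 8f) ⊕ 61 = 70 ⊕ 61 = 11
byte 2: (c2 ⊕ b3) ⊕ 75 = 71 ⊕ 75 = 04
byte 3: (7d ⊕ 1c) ⊕ 6e = 61 ⊕ 6e = 0f
byte 4: (32 ⊕ e4) ⊕ 63 = d6 ⊕ 63 = b5
byte 5: (b6 ⊕ 34) ⊕ 68 = 82 ⊕ 68 = ea
byte 6: (f2 ⊕ bf) ⊕ 20 = 4d ⊕ 20 = 6d
byte 7: (24 ⊕ ad) ⊕ 5f = 89 ⊕ 5f = d6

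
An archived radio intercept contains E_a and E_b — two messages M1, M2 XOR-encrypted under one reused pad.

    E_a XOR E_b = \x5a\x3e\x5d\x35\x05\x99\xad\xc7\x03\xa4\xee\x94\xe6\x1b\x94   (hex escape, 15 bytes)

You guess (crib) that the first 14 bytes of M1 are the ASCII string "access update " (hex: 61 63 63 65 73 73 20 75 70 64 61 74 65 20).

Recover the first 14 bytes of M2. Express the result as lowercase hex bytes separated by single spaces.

3b 5d 3e 50 76 ea 8d b2 73 c0 8f e0 83 3b

Since E_a ⊕ E_b = M1 ⊕ M2, XORing with the guessed M1 bytes yields the corresponding M2 bytes: M2 = (E_a ⊕ E_b) ⊕ M1.
byte 0: 5a XOR 61 = 3b
byte 1: 3e XOR 63 = 5d
byte 2: 5d XOR 63 = 3e
byte 3: 35 XOR 65 = 50
byte 4: 05 XOR 73 = 76
byte 5: 99 XOR 73 = ea
byte 6: ad XOR 20 = 8d
byte 7: c7 XOR 75 = b2
byte 8: 03 XOR 70 = 73
byte 9: a4 XOR 64 = c0
byte 10: ee XOR 61 = 8f
byte 11: 94 XOR 74 = e0
byte 12: e6 XOR 65 = 83
byte 13: 1b XOR 20 = 3b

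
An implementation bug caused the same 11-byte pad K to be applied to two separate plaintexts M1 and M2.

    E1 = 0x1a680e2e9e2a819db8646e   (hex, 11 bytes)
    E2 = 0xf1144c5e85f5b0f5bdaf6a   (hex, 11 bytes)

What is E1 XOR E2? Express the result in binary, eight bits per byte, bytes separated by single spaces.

11101011 01111100 01000010 01110000 00011011 11011111 00110001 01101000 00000101 11001011 00000100

E1 ⊕ E2 = (M1 ⊕ K) ⊕ (M2 ⊕ K) = M1 ⊕ M2 — the shared key cancels under XOR.
00011010 ^ 11110001 = 11101011
01101000 ^ 00010100 = 01111100
00001110 ^ 01001100 = 01000010
00101110 ^ 01011110 = 01110000
10011110 ^ 10000101 = 00011011
00101010 ^ 11110101 = 11011111
10000001 ^ 10110000 = 00110001
10011101 ^ 11110101 = 01101000
10111000 ^ 10111101 = 00000101
01100100 ^ 10101111 = 11001011
01101110 ^ 01101010 = 00000100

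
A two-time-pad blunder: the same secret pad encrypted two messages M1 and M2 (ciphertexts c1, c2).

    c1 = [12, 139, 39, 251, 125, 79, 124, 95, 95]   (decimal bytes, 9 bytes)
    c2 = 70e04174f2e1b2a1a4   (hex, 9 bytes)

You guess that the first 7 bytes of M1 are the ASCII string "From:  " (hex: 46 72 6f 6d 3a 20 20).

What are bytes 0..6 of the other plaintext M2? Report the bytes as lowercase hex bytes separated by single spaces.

3a 19 09 e2 b5 8e ee

First, c1 ⊕ c2 = (M1 ⊕ K) ⊕ (M2 ⊕ K) = M1 ⊕ M2, so the key drops out. Then M2 = (M1 ⊕ M2) ⊕ M1 over the first 7 bytes.
byte 0: (0c ^ 70) ^ 46 = 7c ^ 46 = 3a
byte 1: (8b ^ e0) ^ 72 = 6b ^ 72 = 19
byte 2: (27 ^ 41) ^ 6f = 66 ^ 6f = 09
byte 3: (fb ^ 74) ^ 6d = 8f ^ 6d = e2
byte 4: (7d ^ f2) ^ 3a = 8f ^ 3a = b5
byte 5: (4f ^ e1) ^ 20 = ae ^ 20 = 8e
byte 6: (7c ^ b2) ^ 20 = ce ^ 20 = ee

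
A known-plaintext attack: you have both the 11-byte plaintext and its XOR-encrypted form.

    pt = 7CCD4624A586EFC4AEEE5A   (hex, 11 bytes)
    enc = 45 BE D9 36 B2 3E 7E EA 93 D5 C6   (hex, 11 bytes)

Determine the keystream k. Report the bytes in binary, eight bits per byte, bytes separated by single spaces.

Since enc = pt ⊕ k, XORing both sides with pt gives k = pt ⊕ enc.
byte 0: 7c xor 45 = 39
byte 1: cd xor be = 73
byte 2: 46 xor d9 = 9f
byte 3: 24 xor 36 = 12
byte 4: a5 xor b2 = 17
byte 5: 86 xor 3e = b8
byte 6: ef xor 7e = 91
byte 7: c4 xor ea = 2e
byte 8: ae xor 93 = 3d
byte 9: ee xor d5 = 3b
byte 10: 5a xor c6 = 9c

00111001 01110011 10011111 00010010 00010111 10111000 10010001 00101110 00111101 00111011 10011100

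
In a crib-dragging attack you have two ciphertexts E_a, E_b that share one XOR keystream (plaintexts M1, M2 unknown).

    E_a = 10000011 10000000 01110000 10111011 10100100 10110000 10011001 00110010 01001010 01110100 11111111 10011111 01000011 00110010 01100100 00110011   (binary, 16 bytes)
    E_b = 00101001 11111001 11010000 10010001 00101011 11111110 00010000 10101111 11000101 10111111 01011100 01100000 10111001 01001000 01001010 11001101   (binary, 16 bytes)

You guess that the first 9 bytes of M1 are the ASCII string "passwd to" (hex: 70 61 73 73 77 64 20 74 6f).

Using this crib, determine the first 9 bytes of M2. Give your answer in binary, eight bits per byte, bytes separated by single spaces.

First, E_a ⊕ E_b = (M1 ⊕ K) ⊕ (M2 ⊕ K) = M1 ⊕ M2, so the key drops out. Then M2 = (M1 ⊕ M2) ⊕ M1 over the first 9 bytes.
byte 0: (83 XOR 29) XOR 70 = aa XOR 70 = da
byte 1: (80 XOR f9) XOR 61 = 79 XOR 61 = 18
byte 2: (70 XOR d0) XOR 73 = a0 XOR 73 = d3
byte 3: (bb XOR 91) XOR 73 = 2a XOR 73 = 59
byte 4: (a4 XOR 2b) XOR 77 = 8f XOR 77 = f8
byte 5: (b0 XOR fe) XOR 64 = 4e XOR 64 = 2a
byte 6: (99 XOR 10) XOR 20 = 89 XOR 20 = a9
byte 7: (32 XOR af) XOR 74 = 9d XOR 74 = e9
byte 8: (4a XOR c5) XOR 6f = 8f XOR 6f = e0

11011010 00011000 11010011 01011001 11111000 00101010 10101001 11101001 11100000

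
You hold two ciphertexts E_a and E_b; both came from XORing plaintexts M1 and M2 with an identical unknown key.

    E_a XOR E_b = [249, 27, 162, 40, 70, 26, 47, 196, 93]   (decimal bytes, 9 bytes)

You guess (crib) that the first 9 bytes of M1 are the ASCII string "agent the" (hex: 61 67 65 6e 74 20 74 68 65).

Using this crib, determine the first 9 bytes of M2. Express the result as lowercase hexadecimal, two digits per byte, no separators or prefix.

987cc746323a5bac38

Since E_a ⊕ E_b = M1 ⊕ M2, XORing with the guessed M1 bytes yields the corresponding M2 bytes: M2 = (E_a ⊕ E_b) ⊕ M1.
f9 ⊕ 61 = 98
1b ⊕ 67 = 7c
a2 ⊕ 65 = c7
28 ⊕ 6e = 46
46 ⊕ 74 = 32
1a ⊕ 20 = 3a
2f ⊕ 74 = 5b
c4 ⊕ 68 = ac
5d ⊕ 65 = 38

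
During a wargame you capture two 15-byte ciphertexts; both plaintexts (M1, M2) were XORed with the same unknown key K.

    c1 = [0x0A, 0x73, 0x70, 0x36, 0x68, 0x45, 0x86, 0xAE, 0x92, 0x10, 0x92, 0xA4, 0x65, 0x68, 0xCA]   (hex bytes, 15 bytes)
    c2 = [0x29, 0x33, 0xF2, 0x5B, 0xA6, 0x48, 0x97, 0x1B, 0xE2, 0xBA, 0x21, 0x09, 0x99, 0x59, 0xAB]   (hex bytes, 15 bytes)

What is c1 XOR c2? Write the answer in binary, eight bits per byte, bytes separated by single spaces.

c1 ⊕ c2 = (M1 ⊕ K) ⊕ (M2 ⊕ K) = M1 ⊕ M2 — the shared key cancels under XOR.
00001010 ⊕ 00101001 = 00100011
01110011 ⊕ 00110011 = 01000000
01110000 ⊕ 11110010 = 10000010
00110110 ⊕ 01011011 = 01101101
01101000 ⊕ 10100110 = 11001110
01000101 ⊕ 01001000 = 00001101
10000110 ⊕ 10010111 = 00010001
10101110 ⊕ 00011011 = 10110101
10010010 ⊕ 11100010 = 01110000
00010000 ⊕ 10111010 = 10101010
10010010 ⊕ 00100001 = 10110011
10100100 ⊕ 00001001 = 10101101
01100101 ⊕ 10011001 = 11111100
01101000 ⊕ 01011001 = 00110001
11001010 ⊕ 10101011 = 01100001

00100011 01000000 10000010 01101101 11001110 00001101 00010001 10110101 01110000 10101010 10110011 10101101 11111100 00110001 01100001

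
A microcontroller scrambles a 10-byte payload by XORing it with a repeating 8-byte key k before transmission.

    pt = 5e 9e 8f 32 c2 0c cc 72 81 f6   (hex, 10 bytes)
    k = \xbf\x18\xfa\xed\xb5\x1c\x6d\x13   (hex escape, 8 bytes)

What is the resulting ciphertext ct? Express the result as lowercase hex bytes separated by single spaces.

e1 86 75 df 77 10 a1 61 3e ee

The 8-byte key repeats, so the effective keystream is bf 18 fa ed b5 1c 6d 13 bf 18.
byte 0: 01011110 ^ 10111111 = 11100001
byte 1: 10011110 ^ 00011000 = 10000110
byte 2: 10001111 ^ 11111010 = 01110101
byte 3: 00110010 ^ 11101101 = 11011111
byte 4: 11000010 ^ 10110101 = 01110111
byte 5: 00001100 ^ 00011100 = 00010000
byte 6: 11001100 ^ 01101101 = 10100001
byte 7: 01110010 ^ 00010011 = 01100001
byte 8: 10000001 ^ 10111111 = 00111110
byte 9: 11110110 ^ 00011000 = 11101110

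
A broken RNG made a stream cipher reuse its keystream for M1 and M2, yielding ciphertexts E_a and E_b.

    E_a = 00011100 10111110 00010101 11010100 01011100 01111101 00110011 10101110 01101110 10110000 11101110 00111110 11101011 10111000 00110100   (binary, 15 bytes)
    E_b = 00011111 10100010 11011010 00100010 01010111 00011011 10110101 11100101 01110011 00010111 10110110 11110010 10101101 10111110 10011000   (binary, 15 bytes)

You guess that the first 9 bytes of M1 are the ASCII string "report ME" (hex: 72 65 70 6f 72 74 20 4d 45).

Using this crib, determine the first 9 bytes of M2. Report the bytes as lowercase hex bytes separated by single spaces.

First, E_a ⊕ E_b = (M1 ⊕ K) ⊕ (M2 ⊕ K) = M1 ⊕ M2, so the key drops out. Then M2 = (M1 ⊕ M2) ⊕ M1 over the first 9 bytes.
byte 0: (1c xor 1f) xor 72 = 03 xor 72 = 71
byte 1: (be xor a2) xor 65 = 1c xor 65 = 79
byte 2: (15 xor da) xor 70 = cf xor 70 = bf
byte 3: (d4 xor 22) xor 6f = f6 xor 6f = 99
byte 4: (5c xor 57) xor 72 = 0b xor 72 = 79
byte 5: (7d xor 1b) xor 74 = 66 xor 74 = 12
byte 6: (33 xor b5) xor 20 = 86 xor 20 = a6
byte 7: (ae xor e5) xor 4d = 4b xor 4d = 06
byte 8: (6e xor 73) xor 45 = 1d xor 45 = 58

71 79 bf 99 79 12 a6 06 58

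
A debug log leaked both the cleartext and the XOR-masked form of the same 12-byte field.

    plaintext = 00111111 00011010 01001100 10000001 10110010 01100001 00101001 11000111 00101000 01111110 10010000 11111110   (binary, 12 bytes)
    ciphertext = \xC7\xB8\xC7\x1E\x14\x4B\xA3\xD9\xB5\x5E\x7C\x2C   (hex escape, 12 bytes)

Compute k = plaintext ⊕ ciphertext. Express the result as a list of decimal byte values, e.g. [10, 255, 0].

[248, 162, 139, 159, 166, 42, 138, 30, 157, 32, 236, 210]

Since ciphertext = plaintext ⊕ k, XORing both sides with plaintext gives k = plaintext ⊕ ciphertext.
3f xor c7 = f8
1a xor b8 = a2
4c xor c7 = 8b
81 xor 1e = 9f
b2 xor 14 = a6
61 xor 4b = 2a
29 xor a3 = 8a
c7 xor d9 = 1e
28 xor b5 = 9d
7e xor 5e = 20
90 xor 7c = ec
fe xor 2c = d2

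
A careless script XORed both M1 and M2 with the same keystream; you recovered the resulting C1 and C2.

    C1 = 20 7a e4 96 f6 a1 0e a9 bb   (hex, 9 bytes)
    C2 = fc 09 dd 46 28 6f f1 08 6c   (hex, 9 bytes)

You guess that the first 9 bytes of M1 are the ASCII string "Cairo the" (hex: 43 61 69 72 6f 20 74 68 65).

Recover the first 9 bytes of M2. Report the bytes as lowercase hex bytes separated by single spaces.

9f 12 50 a2 b1 ee 8b c9 b2

First, C1 ⊕ C2 = (M1 ⊕ K) ⊕ (M2 ⊕ K) = M1 ⊕ M2, so the key drops out. Then M2 = (M1 ⊕ M2) ⊕ M1 over the first 9 bytes.
byte 0: (20 XOR fc) XOR 43 = dc XOR 43 = 9f
byte 1: (7a XOR 09) XOR 61 = 73 XOR 61 = 12
byte 2: (e4 XOR dd) XOR 69 = 39 XOR 69 = 50
byte 3: (96 XOR 46) XOR 72 = d0 XOR 72 = a2
byte 4: (f6 XOR 28) XOR 6f = de XOR 6f = b1
byte 5: (a1 XOR 6f) XOR 20 = ce XOR 20 = ee
byte 6: (0e XOR f1) XOR 74 = ff XOR 74 = 8b
byte 7: (a9 XOR 08) XOR 68 = a1 XOR 68 = c9
byte 8: (bb XOR 6c) XOR 65 = d7 XOR 65 = b2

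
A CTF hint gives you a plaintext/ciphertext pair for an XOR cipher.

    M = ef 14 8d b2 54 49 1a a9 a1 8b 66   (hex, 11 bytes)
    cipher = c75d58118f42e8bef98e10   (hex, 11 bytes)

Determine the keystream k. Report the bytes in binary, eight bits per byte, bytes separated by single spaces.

Since cipher = M ⊕ k, XORing both sides with M gives k = M ⊕ cipher.
ef ^ c7 = 28
14 ^ 5d = 49
8d ^ 58 = d5
b2 ^ 11 = a3
54 ^ 8f = db
49 ^ 42 = 0b
1a ^ e8 = f2
a9 ^ be = 17
a1 ^ f9 = 58
8b ^ 8e = 05
66 ^ 10 = 76

00101000 01001001 11010101 10100011 11011011 00001011 11110010 00010111 01011000 00000101 01110110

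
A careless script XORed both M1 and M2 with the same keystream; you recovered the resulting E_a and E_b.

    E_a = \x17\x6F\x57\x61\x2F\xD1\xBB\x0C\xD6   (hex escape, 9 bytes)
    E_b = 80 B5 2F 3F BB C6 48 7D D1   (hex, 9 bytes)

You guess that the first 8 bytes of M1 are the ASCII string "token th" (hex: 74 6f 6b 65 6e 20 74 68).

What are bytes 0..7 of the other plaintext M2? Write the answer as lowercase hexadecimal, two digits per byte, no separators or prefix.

First, E_a ⊕ E_b = (M1 ⊕ K) ⊕ (M2 ⊕ K) = M1 ⊕ M2, so the key drops out. Then M2 = (M1 ⊕ M2) ⊕ M1 over the first 8 bytes.
byte 0: (17 XOR 80) XOR 74 = 97 XOR 74 = e3
byte 1: (6f XOR b5) XOR 6f = da XOR 6f = b5
byte 2: (57 XOR 2f) XOR 6b = 78 XOR 6b = 13
byte 3: (61 XOR 3f) XOR 65 = 5e XOR 65 = 3b
byte 4: (2f XOR bb) XOR 6e = 94 XOR 6e = fa
byte 5: (d1 XOR c6) XOR 20 = 17 XOR 20 = 37
byte 6: (bb XOR 48) XOR 74 = f3 XOR 74 = 87
byte 7: (0c XOR 7d) XOR 68 = 71 XOR 68 = 19

e3b5133bfa378719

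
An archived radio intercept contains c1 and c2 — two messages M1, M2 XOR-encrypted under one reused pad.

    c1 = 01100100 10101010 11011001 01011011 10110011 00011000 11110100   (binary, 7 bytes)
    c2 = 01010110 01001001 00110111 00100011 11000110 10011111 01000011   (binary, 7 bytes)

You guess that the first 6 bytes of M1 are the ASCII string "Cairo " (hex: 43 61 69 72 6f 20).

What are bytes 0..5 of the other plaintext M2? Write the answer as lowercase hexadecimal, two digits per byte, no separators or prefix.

7182870a1aa7

First, c1 ⊕ c2 = (M1 ⊕ K) ⊕ (M2 ⊕ K) = M1 ⊕ M2, so the key drops out. Then M2 = (M1 ⊕ M2) ⊕ M1 over the first 6 bytes.
byte 0: (64 xor 56) xor 43 = 32 xor 43 = 71
byte 1: (aa xor 49) xor 61 = e3 xor 61 = 82
byte 2: (d9 xor 37) xor 69 = ee xor 69 = 87
byte 3: (5b xor 23) xor 72 = 78 xor 72 = 0a
byte 4: (b3 xor c6) xor 6f = 75 xor 6f = 1a
byte 5: (18 xor 9f) xor 20 = 87 xor 20 = a7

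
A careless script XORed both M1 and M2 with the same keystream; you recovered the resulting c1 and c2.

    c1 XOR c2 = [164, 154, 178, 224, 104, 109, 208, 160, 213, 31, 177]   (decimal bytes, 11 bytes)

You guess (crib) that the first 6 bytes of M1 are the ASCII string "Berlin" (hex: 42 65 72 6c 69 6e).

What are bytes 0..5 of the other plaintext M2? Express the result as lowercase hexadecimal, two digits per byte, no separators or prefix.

e6ffc08c0103

Since c1 ⊕ c2 = M1 ⊕ M2, XORing with the guessed M1 bytes yields the corresponding M2 bytes: M2 = (c1 ⊕ c2) ⊕ M1.
a4 xor 42 = e6
9a xor 65 = ff
b2 xor 72 = c0
e0 xor 6c = 8c
68 xor 69 = 01
6d xor 6e = 03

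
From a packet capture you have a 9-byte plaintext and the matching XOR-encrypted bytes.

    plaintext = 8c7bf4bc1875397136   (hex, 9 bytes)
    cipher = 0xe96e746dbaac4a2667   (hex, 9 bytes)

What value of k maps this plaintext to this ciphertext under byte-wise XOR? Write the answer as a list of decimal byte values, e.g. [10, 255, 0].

Since cipher = plaintext ⊕ k, XORing both sides with plaintext gives k = plaintext ⊕ cipher.
byte 0: 10001100 ⊕ 11101001 = 01100101
byte 1: 01111011 ⊕ 01101110 = 00010101
byte 2: 11110100 ⊕ 01110100 = 10000000
byte 3: 10111100 ⊕ 01101101 = 11010001
byte 4: 00011000 ⊕ 10111010 = 10100010
byte 5: 01110101 ⊕ 10101100 = 11011001
byte 6: 00111001 ⊕ 01001010 = 01110011
byte 7: 01110001 ⊕ 00100110 = 01010111
byte 8: 00110110 ⊕ 01100111 = 01010001

[101, 21, 128, 209, 162, 217, 115, 87, 81]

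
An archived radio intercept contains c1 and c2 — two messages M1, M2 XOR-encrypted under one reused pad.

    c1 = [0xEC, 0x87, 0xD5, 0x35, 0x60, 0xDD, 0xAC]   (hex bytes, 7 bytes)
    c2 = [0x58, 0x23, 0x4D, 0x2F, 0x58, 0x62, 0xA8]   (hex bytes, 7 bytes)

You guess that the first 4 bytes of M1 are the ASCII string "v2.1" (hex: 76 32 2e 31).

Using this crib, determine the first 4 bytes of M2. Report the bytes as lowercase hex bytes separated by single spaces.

First, c1 ⊕ c2 = (M1 ⊕ K) ⊕ (M2 ⊕ K) = M1 ⊕ M2, so the key drops out. Then M2 = (M1 ⊕ M2) ⊕ M1 over the first 4 bytes.
byte 0: (ec XOR 58) XOR 76 = b4 XOR 76 = c2
byte 1: (87 XOR 23) XOR 32 = a4 XOR 32 = 96
byte 2: (d5 XOR 4d) XOR 2e = 98 XOR 2e = b6
byte 3: (35 XOR 2f) XOR 31 = 1a XOR 31 = 2b

c2 96 b6 2b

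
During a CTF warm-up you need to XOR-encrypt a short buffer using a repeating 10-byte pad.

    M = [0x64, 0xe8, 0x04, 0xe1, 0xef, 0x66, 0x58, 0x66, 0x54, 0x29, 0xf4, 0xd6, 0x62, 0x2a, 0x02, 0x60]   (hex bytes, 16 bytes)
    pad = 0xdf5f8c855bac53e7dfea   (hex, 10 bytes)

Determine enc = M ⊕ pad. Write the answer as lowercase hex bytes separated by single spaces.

The 10-byte key repeats, so the effective keystream is df 5f 8c 85 5b ac 53 e7 df ea df 5f 8c 85 5b ac.
byte 0: 64 xor df = bb
byte 1: e8 xor 5f = b7
byte 2: 04 xor 8c = 88
byte 3: e1 xor 85 = 64
byte 4: ef xor 5b = b4
byte 5: 66 xor ac = ca
byte 6: 58 xor 53 = 0b
byte 7: 66 xor e7 = 81
byte 8: 54 xor df = 8b
byte 9: 29 xor ea = c3
byte 10: f4 xor df = 2b
byte 11: d6 xor 5f = 89
byte 12: 62 xor 8c = ee
byte 13: 2a xor 85 = af
byte 14: 02 xor 5b = 59
byte 15: 60 xor ac = cc

bb b7 88 64 b4 ca 0b 81 8b c3 2b 89 ee af 59 cc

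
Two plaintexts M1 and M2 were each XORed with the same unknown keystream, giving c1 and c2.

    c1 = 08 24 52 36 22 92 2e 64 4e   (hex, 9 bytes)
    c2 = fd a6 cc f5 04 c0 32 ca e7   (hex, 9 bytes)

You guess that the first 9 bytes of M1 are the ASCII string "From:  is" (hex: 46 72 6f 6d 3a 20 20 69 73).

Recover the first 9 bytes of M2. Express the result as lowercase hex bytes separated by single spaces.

First, c1 ⊕ c2 = (M1 ⊕ K) ⊕ (M2 ⊕ K) = M1 ⊕ M2, so the key drops out. Then M2 = (M1 ⊕ M2) ⊕ M1 over the first 9 bytes.
byte 0: (08 XOR fd) XOR 46 = f5 XOR 46 = b3
byte 1: (24 XOR a6) XOR 72 = 82 XOR 72 = f0
byte 2: (52 XOR cc) XOR 6f = 9e XOR 6f = f1
byte 3: (36 XOR f5) XOR 6d = c3 XOR 6d = ae
byte 4: (22 XOR 04) XOR 3a = 26 XOR 3a = 1c
byte 5: (92 XOR c0) XOR 20 = 52 XOR 20 = 72
byte 6: (2e XOR 32) XOR 20 = 1c XOR 20 = 3c
byte 7: (64 XOR ca) XOR 69 = ae XOR 69 = c7
byte 8: (4e XOR e7) XOR 73 = a9 XOR 73 = da

b3 f0 f1 ae 1c 72 3c c7 da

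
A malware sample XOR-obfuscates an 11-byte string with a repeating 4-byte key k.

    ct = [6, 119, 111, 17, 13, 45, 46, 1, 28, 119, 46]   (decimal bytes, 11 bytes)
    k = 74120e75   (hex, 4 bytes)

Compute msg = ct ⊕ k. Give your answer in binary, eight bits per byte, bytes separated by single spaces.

01110010 01100101 01100001 01100100 01111001 00111111 00100000 01110100 01101000 01100101 00100000

The 4-byte key repeats, so the effective keystream is 74 12 0e 75 74 12 0e 75 74 12 0e.
byte 0: 06 xor 74 = 72
byte 1: 77 xor 12 = 65
byte 2: 6f xor 0e = 61
byte 3: 11 xor 75 = 64
byte 4: 0d xor 74 = 79
byte 5: 2d xor 12 = 3f
byte 6: 2e xor 0e = 20
byte 7: 01 xor 75 = 74
byte 8: 1c xor 74 = 68
byte 9: 77 xor 12 = 65
byte 10: 2e xor 0e = 20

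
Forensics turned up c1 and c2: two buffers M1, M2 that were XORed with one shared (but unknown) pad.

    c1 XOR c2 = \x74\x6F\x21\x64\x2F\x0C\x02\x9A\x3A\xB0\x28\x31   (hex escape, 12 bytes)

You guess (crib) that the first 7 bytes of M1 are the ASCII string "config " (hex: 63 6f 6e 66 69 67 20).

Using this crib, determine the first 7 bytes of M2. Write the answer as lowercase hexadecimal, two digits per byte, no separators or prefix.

Since c1 ⊕ c2 = M1 ⊕ M2, XORing with the guessed M1 bytes yields the corresponding M2 bytes: M2 = (c1 ⊕ c2) ⊕ M1.
74 xor 63 = 17
6f xor 6f = 00
21 xor 6e = 4f
64 xor 66 = 02
2f xor 69 = 46
0c xor 67 = 6b
02 xor 20 = 22

17004f02466b22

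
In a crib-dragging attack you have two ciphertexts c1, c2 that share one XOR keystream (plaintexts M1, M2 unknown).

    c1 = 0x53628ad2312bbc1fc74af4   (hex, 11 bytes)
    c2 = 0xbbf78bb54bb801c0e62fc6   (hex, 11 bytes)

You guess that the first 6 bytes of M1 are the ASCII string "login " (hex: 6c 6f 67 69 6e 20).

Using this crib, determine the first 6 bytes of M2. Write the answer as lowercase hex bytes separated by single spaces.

84 fa 66 0e 14 b3

First, c1 ⊕ c2 = (M1 ⊕ K) ⊕ (M2 ⊕ K) = M1 ⊕ M2, so the key drops out. Then M2 = (M1 ⊕ M2) ⊕ M1 over the first 6 bytes.
byte 0: (53 ⊕ bb) ⊕ 6c = e8 ⊕ 6c = 84
byte 1: (62 ⊕ f7) ⊕ 6f = 95 ⊕ 6f = fa
byte 2: (8a ⊕ 8b) ⊕ 67 = 01 ⊕ 67 = 66
byte 3: (d2 ⊕ b5) ⊕ 69 = 67 ⊕ 69 = 0e
byte 4: (31 ⊕ 4b) ⊕ 6e = 7a ⊕ 6e = 14
byte 5: (2b ⊕ b8) ⊕ 20 = 93 ⊕ 20 = b3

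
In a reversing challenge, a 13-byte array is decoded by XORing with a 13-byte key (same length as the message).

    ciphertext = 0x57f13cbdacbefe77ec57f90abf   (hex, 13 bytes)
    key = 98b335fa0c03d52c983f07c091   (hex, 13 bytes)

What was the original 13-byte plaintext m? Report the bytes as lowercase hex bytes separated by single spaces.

XOR is its own inverse, so applying the key byte-wise gives the result directly.
57 ⊕ 98 = cf
f1 ⊕ b3 = 42
3c ⊕ 35 = 09
bd ⊕ fa = 47
ac ⊕ 0c = a0
be ⊕ 03 = bd
fe ⊕ d5 = 2b
77 ⊕ 2c = 5b
ec ⊕ 98 = 74
57 ⊕ 3f = 68
f9 ⊕ 07 = fe
0a ⊕ c0 = ca
bf ⊕ 91 = 2e

cf 42 09 47 a0 bd 2b 5b 74 68 fe ca 2e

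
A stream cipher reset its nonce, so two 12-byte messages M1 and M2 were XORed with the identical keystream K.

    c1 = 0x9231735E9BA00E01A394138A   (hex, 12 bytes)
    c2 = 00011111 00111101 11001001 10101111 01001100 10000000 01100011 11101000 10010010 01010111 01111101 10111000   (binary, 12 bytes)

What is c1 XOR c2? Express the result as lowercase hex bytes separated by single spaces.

8d 0c ba f1 d7 20 6d e9 31 c3 6e 32

c1 ⊕ c2 = (M1 ⊕ K) ⊕ (M2 ⊕ K) = M1 ⊕ M2 — the shared key cancels under XOR.
92 XOR 1f = 8d
31 XOR 3d = 0c
73 XOR c9 = ba
5e XOR af = f1
9b XOR 4c = d7
a0 XOR 80 = 20
0e XOR 63 = 6d
01 XOR e8 = e9
a3 XOR 92 = 31
94 XOR 57 = c3
13 XOR 7d = 6e
8a XOR b8 = 32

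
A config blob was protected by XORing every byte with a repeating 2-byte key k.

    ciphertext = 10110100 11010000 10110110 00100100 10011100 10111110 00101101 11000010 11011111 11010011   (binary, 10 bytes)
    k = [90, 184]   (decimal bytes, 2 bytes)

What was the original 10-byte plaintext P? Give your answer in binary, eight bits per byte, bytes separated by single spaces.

11101110 01101000 11101100 10011100 11000110 00000110 01110111 01111010 10000101 01101011

The 2-byte key repeats, so the effective keystream is 5a b8 5a b8 5a b8 5a b8 5a b8.
byte 0: b4 xor 5a = ee
byte 1: d0 xor b8 = 68
byte 2: b6 xor 5a = ec
byte 3: 24 xor b8 = 9c
byte 4: 9c xor 5a = c6
byte 5: be xor b8 = 06
byte 6: 2d xor 5a = 77
byte 7: c2 xor b8 = 7a
byte 8: df xor 5a = 85
byte 9: d3 xor b8 = 6b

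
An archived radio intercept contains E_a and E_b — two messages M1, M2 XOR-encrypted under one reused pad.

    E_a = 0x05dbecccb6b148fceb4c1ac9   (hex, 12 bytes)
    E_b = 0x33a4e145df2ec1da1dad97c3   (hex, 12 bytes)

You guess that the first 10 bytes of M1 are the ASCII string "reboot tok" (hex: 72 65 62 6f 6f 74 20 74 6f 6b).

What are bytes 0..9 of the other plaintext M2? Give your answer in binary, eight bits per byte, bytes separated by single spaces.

First, E_a ⊕ E_b = (M1 ⊕ K) ⊕ (M2 ⊕ K) = M1 ⊕ M2, so the key drops out. Then M2 = (M1 ⊕ M2) ⊕ M1 over the first 10 bytes.
byte 0: (05 ^ 33) ^ 72 = 36 ^ 72 = 44
byte 1: (db ^ a4) ^ 65 = 7f ^ 65 = 1a
byte 2: (ec ^ e1) ^ 62 = 0d ^ 62 = 6f
byte 3: (cc ^ 45) ^ 6f = 89 ^ 6f = e6
byte 4: (b6 ^ df) ^ 6f = 69 ^ 6f = 06
byte 5: (b1 ^ 2e) ^ 74 = 9f ^ 74 = eb
byte 6: (48 ^ c1) ^ 20 = 89 ^ 20 = a9
byte 7: (fc ^ da) ^ 74 = 26 ^ 74 = 52
byte 8: (eb ^ 1d) ^ 6f = f6 ^ 6f = 99
byte 9: (4c ^ ad) ^ 6b = e1 ^ 6b = 8a

01000100 00011010 01101111 11100110 00000110 11101011 10101001 01010010 10011001 10001010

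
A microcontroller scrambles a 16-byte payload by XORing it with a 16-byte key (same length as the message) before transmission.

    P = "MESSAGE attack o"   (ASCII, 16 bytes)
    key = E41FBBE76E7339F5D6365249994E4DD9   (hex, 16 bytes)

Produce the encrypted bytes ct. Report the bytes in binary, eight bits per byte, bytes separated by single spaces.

10101001 01011010 11101000 10110100 00101111 00110100 01111100 11010101 10110111 01000010 00100110 00101000 11111010 00100101 01101101 10110110

01001101 xor 11100100 = 10101001
01000101 xor 00011111 = 01011010
01010011 xor 10111011 = 11101000
01010011 xor 11100111 = 10110100
01000001 xor 01101110 = 00101111
01000111 xor 01110011 = 00110100
01000101 xor 00111001 = 01111100
00100000 xor 11110101 = 11010101
01100001 xor 11010110 = 10110111
01110100 xor 00110110 = 01000010
01110100 xor 01010010 = 00100110
01100001 xor 01001001 = 00101000
01100011 xor 10011001 = 11111010
01101011 xor 01001110 = 00100101
00100000 xor 01001101 = 01101101
01101111 xor 11011001 = 10110110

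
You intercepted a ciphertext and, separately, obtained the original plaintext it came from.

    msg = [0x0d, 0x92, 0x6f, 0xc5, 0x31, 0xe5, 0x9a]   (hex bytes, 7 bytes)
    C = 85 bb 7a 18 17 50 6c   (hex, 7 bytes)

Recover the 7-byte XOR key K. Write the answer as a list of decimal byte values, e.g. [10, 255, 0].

[136, 41, 21, 221, 38, 181, 246]

Since C = msg ⊕ K, XORing both sides with msg gives K = msg ⊕ C.
byte 0: 0d xor 85 = 88
byte 1: 92 xor bb = 29
byte 2: 6f xor 7a = 15
byte 3: c5 xor 18 = dd
byte 4: 31 xor 17 = 26
byte 5: e5 xor 50 = b5
byte 6: 9a xor 6c = f6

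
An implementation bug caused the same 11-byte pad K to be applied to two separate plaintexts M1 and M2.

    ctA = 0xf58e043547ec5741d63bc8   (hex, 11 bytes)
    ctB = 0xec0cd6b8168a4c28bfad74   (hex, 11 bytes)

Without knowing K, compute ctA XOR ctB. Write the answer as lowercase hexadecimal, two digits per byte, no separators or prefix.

ctA ⊕ ctB = (M1 ⊕ K) ⊕ (M2 ⊕ K) = M1 ⊕ M2 — the shared key cancels under XOR.
f5 ⊕ ec = 19
8e ⊕ 0c = 82
04 ⊕ d6 = d2
35 ⊕ b8 = 8d
47 ⊕ 16 = 51
ec ⊕ 8a = 66
57 ⊕ 4c = 1b
41 ⊕ 28 = 69
d6 ⊕ bf = 69
3b ⊕ ad = 96
c8 ⊕ 74 = bc

1982d28d51661b696996bc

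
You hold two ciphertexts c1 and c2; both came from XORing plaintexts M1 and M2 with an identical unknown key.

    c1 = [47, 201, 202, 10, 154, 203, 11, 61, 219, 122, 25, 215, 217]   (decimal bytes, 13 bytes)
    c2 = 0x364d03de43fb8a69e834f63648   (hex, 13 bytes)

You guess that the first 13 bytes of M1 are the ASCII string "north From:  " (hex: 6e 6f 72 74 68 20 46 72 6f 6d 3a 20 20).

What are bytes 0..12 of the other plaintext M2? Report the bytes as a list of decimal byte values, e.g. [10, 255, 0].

[119, 235, 187, 160, 177, 16, 199, 38, 92, 35, 213, 193, 177]

First, c1 ⊕ c2 = (M1 ⊕ K) ⊕ (M2 ⊕ K) = M1 ⊕ M2, so the key drops out. Then M2 = (M1 ⊕ M2) ⊕ M1 over the first 13 bytes.
byte 0: (2f ^ 36) ^ 6e = 19 ^ 6e = 77
byte 1: (c9 ^ 4d) ^ 6f = 84 ^ 6f = eb
byte 2: (ca ^ 03) ^ 72 = c9 ^ 72 = bb
byte 3: (0a ^ de) ^ 74 = d4 ^ 74 = a0
byte 4: (9a ^ 43) ^ 68 = d9 ^ 68 = b1
byte 5: (cb ^ fb) ^ 20 = 30 ^ 20 = 10
byte 6: (0b ^ 8a) ^ 46 = 81 ^ 46 = c7
byte 7: (3d ^ 69) ^ 72 = 54 ^ 72 = 26
byte 8: (db ^ e8) ^ 6f = 33 ^ 6f = 5c
byte 9: (7a ^ 34) ^ 6d = 4e ^ 6d = 23
byte 10: (19 ^ f6) ^ 3a = ef ^ 3a = d5
byte 11: (d7 ^ 36) ^ 20 = e1 ^ 20 = c1
byte 12: (d9 ^ 48) ^ 20 = 91 ^ 20 = b1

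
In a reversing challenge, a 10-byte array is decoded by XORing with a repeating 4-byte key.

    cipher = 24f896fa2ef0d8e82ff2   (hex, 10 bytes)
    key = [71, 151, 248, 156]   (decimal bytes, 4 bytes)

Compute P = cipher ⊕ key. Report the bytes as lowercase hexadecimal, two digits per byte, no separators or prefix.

The 4-byte key repeats, so the effective keystream is 47 97 f8 9c 47 97 f8 9c 47 97.
byte 0: 24 XOR 47 = 63
byte 1: f8 XOR 97 = 6f
byte 2: 96 XOR f8 = 6e
byte 3: fa XOR 9c = 66
byte 4: 2e XOR 47 = 69
byte 5: f0 XOR 97 = 67
byte 6: d8 XOR f8 = 20
byte 7: e8 XOR 9c = 74
byte 8: 2f XOR 47 = 68
byte 9: f2 XOR 97 = 65

636f6e66696720746865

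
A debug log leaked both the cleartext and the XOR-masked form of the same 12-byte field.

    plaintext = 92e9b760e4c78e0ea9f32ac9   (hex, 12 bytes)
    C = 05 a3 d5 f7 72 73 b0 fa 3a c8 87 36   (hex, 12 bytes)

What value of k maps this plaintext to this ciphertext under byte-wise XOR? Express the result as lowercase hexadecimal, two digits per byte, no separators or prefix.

974a629796b43ef4933badff

Since C = plaintext ⊕ k, XORing both sides with plaintext gives k = plaintext ⊕ C.
92 xor 05 = 97
e9 xor a3 = 4a
b7 xor d5 = 62
60 xor f7 = 97
e4 xor 72 = 96
c7 xor 73 = b4
8e xor b0 = 3e
0e xor fa = f4
a9 xor 3a = 93
f3 xor c8 = 3b
2a xor 87 = ad
c9 xor 36 = ff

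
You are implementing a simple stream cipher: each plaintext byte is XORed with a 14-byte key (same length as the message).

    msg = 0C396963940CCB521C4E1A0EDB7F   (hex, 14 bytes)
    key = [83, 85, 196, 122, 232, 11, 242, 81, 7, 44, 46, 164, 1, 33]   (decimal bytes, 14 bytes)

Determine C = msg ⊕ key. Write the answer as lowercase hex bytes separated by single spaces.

5f 6c ad 19 7c 07 39 03 1b 62 34 aa da 5e

XOR is its own inverse, so applying the key byte-wise gives the result directly.
byte 0: 0c XOR 53 = 5f
byte 1: 39 XOR 55 = 6c
byte 2: 69 XOR c4 = ad
byte 3: 63 XOR 7a = 19
byte 4: 94 XOR e8 = 7c
byte 5: 0c XOR 0b = 07
byte 6: cb XOR f2 = 39
byte 7: 52 XOR 51 = 03
byte 8: 1c XOR 07 = 1b
byte 9: 4e XOR 2c = 62
byte 10: 1a XOR 2e = 34
byte 11: 0e XOR a4 = aa
byte 12: db XOR 01 = da
byte 13: 7f XOR 21 = 5e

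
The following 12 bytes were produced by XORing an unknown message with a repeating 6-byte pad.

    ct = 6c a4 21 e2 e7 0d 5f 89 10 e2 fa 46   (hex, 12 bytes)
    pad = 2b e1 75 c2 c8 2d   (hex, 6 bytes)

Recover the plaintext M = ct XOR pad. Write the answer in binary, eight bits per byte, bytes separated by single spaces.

01000111 01000101 01010100 00100000 00101111 00100000 01110100 01101000 01100101 00100000 00110010 01101011

The 6-byte key repeats, so the effective keystream is 2b e1 75 c2 c8 2d 2b e1 75 c2 c8 2d.
byte 0: 108 ⊕  43 =  71
byte 1: 164 ⊕ 225 =  69
byte 2:  33 ⊕ 117 =  84
byte 3: 226 ⊕ 194 =  32
byte 4: 231 ⊕ 200 =  47
byte 5:  13 ⊕  45 =  32
byte 6:  95 ⊕  43 = 116
byte 7: 137 ⊕ 225 = 104
byte 8:  16 ⊕ 117 = 101
byte 9: 226 ⊕ 194 =  32
byte 10: 250 ⊕ 200 =  50
byte 11:  70 ⊕  45 = 107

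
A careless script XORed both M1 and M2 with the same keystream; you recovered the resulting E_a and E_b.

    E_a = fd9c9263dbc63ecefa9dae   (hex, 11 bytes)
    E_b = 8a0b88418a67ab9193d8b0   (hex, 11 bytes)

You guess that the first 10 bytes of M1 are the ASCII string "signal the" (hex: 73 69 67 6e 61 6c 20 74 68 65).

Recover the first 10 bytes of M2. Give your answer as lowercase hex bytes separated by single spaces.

First, E_a ⊕ E_b = (M1 ⊕ K) ⊕ (M2 ⊕ K) = M1 ⊕ M2, so the key drops out. Then M2 = (M1 ⊕ M2) ⊕ M1 over the first 10 bytes.
byte 0: (fd xor 8a) xor 73 = 77 xor 73 = 04
byte 1: (9c xor 0b) xor 69 = 97 xor 69 = fe
byte 2: (92 xor 88) xor 67 = 1a xor 67 = 7d
byte 3: (63 xor 41) xor 6e = 22 xor 6e = 4c
byte 4: (db xor 8a) xor 61 = 51 xor 61 = 30
byte 5: (c6 xor 67) xor 6c = a1 xor 6c = cd
byte 6: (3e xor ab) xor 20 = 95 xor 20 = b5
byte 7: (ce xor 91) xor 74 = 5f xor 74 = 2b
byte 8: (fa xor 93) xor 68 = 69 xor 68 = 01
byte 9: (9d xor d8) xor 65 = 45 xor 65 = 20

04 fe 7d 4c 30 cd b5 2b 01 20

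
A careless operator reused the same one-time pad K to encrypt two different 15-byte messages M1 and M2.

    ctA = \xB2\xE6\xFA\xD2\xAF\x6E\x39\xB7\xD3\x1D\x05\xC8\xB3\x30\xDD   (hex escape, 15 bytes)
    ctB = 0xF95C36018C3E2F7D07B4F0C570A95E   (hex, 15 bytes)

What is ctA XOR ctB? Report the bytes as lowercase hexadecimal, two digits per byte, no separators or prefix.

4bbaccd3235016cad4a9f50dc39983

ctA ⊕ ctB = (M1 ⊕ K) ⊕ (M2 ⊕ K) = M1 ⊕ M2 — the shared key cancels under XOR.
byte 0: 10110010 ⊕ 11111001 = 01001011
byte 1: 11100110 ⊕ 01011100 = 10111010
byte 2: 11111010 ⊕ 00110110 = 11001100
byte 3: 11010010 ⊕ 00000001 = 11010011
byte 4: 10101111 ⊕ 10001100 = 00100011
byte 5: 01101110 ⊕ 00111110 = 01010000
byte 6: 00111001 ⊕ 00101111 = 00010110
byte 7: 10110111 ⊕ 01111101 = 11001010
byte 8: 11010011 ⊕ 00000111 = 11010100
byte 9: 00011101 ⊕ 10110100 = 10101001
byte 10: 00000101 ⊕ 11110000 = 11110101
byte 11: 11001000 ⊕ 11000101 = 00001101
byte 12: 10110011 ⊕ 01110000 = 11000011
byte 13: 00110000 ⊕ 10101001 = 10011001
byte 14: 11011101 ⊕ 01011110 = 10000011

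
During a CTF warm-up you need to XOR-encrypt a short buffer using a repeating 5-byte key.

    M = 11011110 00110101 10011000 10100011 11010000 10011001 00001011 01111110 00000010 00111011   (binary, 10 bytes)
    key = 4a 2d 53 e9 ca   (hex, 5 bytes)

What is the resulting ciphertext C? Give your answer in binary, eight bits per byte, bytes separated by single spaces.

10010100 00011000 11001011 01001010 00011010 11010011 00100110 00101101 11101011 11110001

The 5-byte key repeats, so the effective keystream is 4a 2d 53 e9 ca 4a 2d 53 e9 ca.
byte 0: de ^ 4a = 94
byte 1: 35 ^ 2d = 18
byte 2: 98 ^ 53 = cb
byte 3: a3 ^ e9 = 4a
byte 4: d0 ^ ca = 1a
byte 5: 99 ^ 4a = d3
byte 6: 0b ^ 2d = 26
byte 7: 7e ^ 53 = 2d
byte 8: 02 ^ e9 = eb
byte 9: 3b ^ ca = f1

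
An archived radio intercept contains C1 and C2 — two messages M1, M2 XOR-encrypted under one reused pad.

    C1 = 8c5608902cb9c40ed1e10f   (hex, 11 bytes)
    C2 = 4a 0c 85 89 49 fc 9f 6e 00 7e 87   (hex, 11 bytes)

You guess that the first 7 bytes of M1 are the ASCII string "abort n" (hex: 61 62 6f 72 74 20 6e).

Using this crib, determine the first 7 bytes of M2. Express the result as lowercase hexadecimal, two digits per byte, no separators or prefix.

a738e26b116535

First, C1 ⊕ C2 = (M1 ⊕ K) ⊕ (M2 ⊕ K) = M1 ⊕ M2, so the key drops out. Then M2 = (M1 ⊕ M2) ⊕ M1 over the first 7 bytes.
byte 0: (8c ^ 4a) ^ 61 = c6 ^ 61 = a7
byte 1: (56 ^ 0c) ^ 62 = 5a ^ 62 = 38
byte 2: (08 ^ 85) ^ 6f = 8d ^ 6f = e2
byte 3: (90 ^ 89) ^ 72 = 19 ^ 72 = 6b
byte 4: (2c ^ 49) ^ 74 = 65 ^ 74 = 11
byte 5: (b9 ^ fc) ^ 20 = 45 ^ 20 = 65
byte 6: (c4 ^ 9f) ^ 6e = 5b ^ 6e = 35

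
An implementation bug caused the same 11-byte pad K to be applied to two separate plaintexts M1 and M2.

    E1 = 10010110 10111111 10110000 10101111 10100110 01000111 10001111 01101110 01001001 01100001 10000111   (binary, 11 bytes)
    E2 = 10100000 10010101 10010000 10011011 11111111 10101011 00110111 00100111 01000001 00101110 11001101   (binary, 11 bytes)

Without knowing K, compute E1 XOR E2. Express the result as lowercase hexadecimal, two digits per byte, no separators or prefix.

E1 ⊕ E2 = (M1 ⊕ K) ⊕ (M2 ⊕ K) = M1 ⊕ M2 — the shared key cancels under XOR.
byte 0: 96 ⊕ a0 = 36
byte 1: bf ⊕ 95 = 2a
byte 2: b0 ⊕ 90 = 20
byte 3: af ⊕ 9b = 34
byte 4: a6 ⊕ ff = 59
byte 5: 47 ⊕ ab = ec
byte 6: 8f ⊕ 37 = b8
byte 7: 6e ⊕ 27 = 49
byte 8: 49 ⊕ 41 = 08
byte 9: 61 ⊕ 2e = 4f
byte 10: 87 ⊕ cd = 4a

362a203459ecb849084f4a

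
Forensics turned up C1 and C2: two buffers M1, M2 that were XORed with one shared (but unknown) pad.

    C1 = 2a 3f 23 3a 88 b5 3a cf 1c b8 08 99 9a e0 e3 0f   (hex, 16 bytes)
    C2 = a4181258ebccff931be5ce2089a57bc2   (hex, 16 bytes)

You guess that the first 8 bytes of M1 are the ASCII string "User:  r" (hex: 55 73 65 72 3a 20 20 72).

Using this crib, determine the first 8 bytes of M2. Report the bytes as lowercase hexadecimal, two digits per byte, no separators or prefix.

db5454105959e52e

First, C1 ⊕ C2 = (M1 ⊕ K) ⊕ (M2 ⊕ K) = M1 ⊕ M2, so the key drops out. Then M2 = (M1 ⊕ M2) ⊕ M1 over the first 8 bytes.
byte 0: (2a XOR a4) XOR 55 = 8e XOR 55 = db
byte 1: (3f XOR 18) XOR 73 = 27 XOR 73 = 54
byte 2: (23 XOR 12) XOR 65 = 31 XOR 65 = 54
byte 3: (3a XOR 58) XOR 72 = 62 XOR 72 = 10
byte 4: (88 XOR eb) XOR 3a = 63 XOR 3a = 59
byte 5: (b5 XOR cc) XOR 20 = 79 XOR 20 = 59
byte 6: (3a XOR ff) XOR 20 = c5 XOR 20 = e5
byte 7: (cf XOR 93) XOR 72 = 5c XOR 72 = 2e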